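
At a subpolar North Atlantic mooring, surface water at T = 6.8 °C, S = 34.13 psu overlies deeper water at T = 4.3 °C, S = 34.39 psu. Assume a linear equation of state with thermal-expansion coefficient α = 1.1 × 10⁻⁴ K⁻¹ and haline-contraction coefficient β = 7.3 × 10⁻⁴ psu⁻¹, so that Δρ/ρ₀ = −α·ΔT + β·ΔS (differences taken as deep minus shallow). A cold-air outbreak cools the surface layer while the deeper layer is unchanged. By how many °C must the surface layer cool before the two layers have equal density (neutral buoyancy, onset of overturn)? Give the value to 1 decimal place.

4.2 °C

Neutral buoyancy requires Δρ = 0, i.e. −α(T_deep − T_surf′) + β(S_deep − S_surf) = 0.
T_surf′ = T_deep − (β/α)·ΔS = 4.3 − (7.3 × 10⁻⁴/1.1 × 10⁻⁴)·(+0.26) = 2.575 °C.
Cooling required: 6.8 − (2.575) = 4.225 °C.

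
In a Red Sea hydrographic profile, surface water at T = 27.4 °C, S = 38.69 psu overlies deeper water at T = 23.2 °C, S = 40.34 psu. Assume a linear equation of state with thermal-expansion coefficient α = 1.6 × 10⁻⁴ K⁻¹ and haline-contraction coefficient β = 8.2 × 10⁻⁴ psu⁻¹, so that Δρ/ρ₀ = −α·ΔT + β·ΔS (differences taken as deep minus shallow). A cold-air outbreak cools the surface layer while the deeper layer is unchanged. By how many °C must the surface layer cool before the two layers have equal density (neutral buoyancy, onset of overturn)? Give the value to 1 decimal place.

Neutral buoyancy requires Δρ = 0, i.e. −α(T_deep − T_surf′) + β(S_deep − S_surf) = 0.
T_surf′ = T_deep − (β/α)·ΔS = 23.2 − (8.2 × 10⁻⁴/1.6 × 10⁻⁴)·(+1.65) = 14.744 °C.
Cooling required: 27.4 − (14.744) = 12.656 °C.

12.7 °C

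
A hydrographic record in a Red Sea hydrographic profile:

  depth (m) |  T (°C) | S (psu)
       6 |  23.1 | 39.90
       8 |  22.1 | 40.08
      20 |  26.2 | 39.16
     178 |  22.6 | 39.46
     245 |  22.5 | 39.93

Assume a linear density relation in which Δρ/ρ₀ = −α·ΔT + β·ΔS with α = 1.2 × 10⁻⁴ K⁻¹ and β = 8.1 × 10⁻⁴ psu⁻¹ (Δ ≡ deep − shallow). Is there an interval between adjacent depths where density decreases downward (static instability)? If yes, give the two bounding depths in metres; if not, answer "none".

8–20 m

Evaluate Δρ/ρ₀ = −αΔT + βΔS across each adjacent pair:
  6–8 m: −αΔT+βΔS = −(1.2 × 10⁻⁴)(-1.0)+(8.1 × 10⁻⁴)(+0.18) = 2.7 × 10⁻⁴ → stable
  8–20 m: −αΔT+βΔS = −(1.2 × 10⁻⁴)(+4.1)+(8.1 × 10⁻⁴)(-0.92) = -1.2 × 10⁻³ → UNSTABLE
  20–178 m: −αΔT+βΔS = −(1.2 × 10⁻⁴)(-3.6)+(8.1 × 10⁻⁴)(+0.30) = 6.8 × 10⁻⁴ → stable
  178–245 m: −αΔT+βΔS = −(1.2 × 10⁻⁴)(-0.1)+(8.1 × 10⁻⁴)(+0.47) = 3.9 × 10⁻⁴ → stable
The 8–20 m interval has Δρ < 0: lighter water underlies denser water.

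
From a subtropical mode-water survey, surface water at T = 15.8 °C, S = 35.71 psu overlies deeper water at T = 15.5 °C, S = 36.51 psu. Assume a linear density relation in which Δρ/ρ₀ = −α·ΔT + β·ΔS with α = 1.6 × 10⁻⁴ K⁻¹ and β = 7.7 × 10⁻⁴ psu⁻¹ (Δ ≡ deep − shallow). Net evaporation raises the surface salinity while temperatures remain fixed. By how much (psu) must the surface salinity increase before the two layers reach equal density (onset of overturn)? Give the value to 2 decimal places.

Neutral buoyancy requires −α(T_deep − T_surf) + β(S_deep − S_surf′) = 0.
S_surf′ = S_deep − (α/β)·ΔT = 36.51 − (1.6 × 10⁻⁴/7.7 × 10⁻⁴)·(-0.3) = 36.5723 psu.
Increase required: 36.5723 − 35.71 = 0.8623 psu.

0.86 psu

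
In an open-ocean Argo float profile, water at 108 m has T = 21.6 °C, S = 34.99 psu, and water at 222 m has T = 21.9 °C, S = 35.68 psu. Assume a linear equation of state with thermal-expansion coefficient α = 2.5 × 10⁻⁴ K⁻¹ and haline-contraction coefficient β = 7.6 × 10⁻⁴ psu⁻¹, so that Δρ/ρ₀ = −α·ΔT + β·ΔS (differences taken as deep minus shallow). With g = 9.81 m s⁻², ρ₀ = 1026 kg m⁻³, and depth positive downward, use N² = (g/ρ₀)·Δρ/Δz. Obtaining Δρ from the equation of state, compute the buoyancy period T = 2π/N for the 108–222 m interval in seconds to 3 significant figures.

1.01 × 10³ s

ΔT = +0.3 K, ΔS = +0.69 psu (deep − shallow).
Δρ/ρ₀ = −αΔT + βΔS = -7.50 × 10⁻⁵ + 5.244 × 10⁻⁴ = 4.494 × 10⁻⁴, so Δρ ≈ 0.4611 kg m⁻³.
N² = (g/ρ₀)·Δρ/Δz = g·(Δρ/ρ₀)/Δz = 9.81 × 4.494 × 10⁻⁴ / 114 = 3.8672 × 10⁻⁵ s⁻².
N = √(3.8672 × 10⁻⁵) = 6.2187 × 10⁻³ rad s⁻¹ → T = 2π/N = 1.0104 × 10³ s ≈ 1.01 × 10³ s.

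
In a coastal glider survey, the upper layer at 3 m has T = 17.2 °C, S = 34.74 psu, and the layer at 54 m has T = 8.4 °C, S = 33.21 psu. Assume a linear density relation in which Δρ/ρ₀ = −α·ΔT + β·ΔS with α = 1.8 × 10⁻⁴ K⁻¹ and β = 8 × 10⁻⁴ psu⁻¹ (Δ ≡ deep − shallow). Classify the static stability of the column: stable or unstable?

ΔT = 8.4 − 17.2 = -8.8 K and ΔS = 33.21 − 34.74 = -1.53 psu (deep − shallow).
−αΔT = 1.584 × 10⁻³; βΔS = -1.224 × 10⁻³; sum Δρ/ρ₀ = 3.60 × 10⁻⁴.
Δρ/ρ₀ > 0, so Δρ > 0: deeper water is denser → statically stable.

stable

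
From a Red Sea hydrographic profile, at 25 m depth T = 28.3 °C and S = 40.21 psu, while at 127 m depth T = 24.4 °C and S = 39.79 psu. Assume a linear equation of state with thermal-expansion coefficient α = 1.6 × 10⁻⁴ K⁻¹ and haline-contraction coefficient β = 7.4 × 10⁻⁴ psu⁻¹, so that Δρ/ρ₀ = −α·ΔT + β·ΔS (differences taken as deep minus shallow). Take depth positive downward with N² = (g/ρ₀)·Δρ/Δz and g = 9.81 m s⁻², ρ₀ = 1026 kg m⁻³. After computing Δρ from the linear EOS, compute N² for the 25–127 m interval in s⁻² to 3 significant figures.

3.01 × 10⁻⁵ s⁻²

ΔT = -3.9 K, ΔS = -0.42 psu (deep − shallow).
Δρ/ρ₀ = −αΔT + βΔS = 6.24 × 10⁻⁴ − 3.108 × 10⁻⁴ = 3.132 × 10⁻⁴, so Δρ ≈ 0.3213 kg m⁻³.
N² = (g/ρ₀)·Δρ/Δz = g·(Δρ/ρ₀)/Δz = 9.81 × 3.132 × 10⁻⁴ / 102 = 3.0122 × 10⁻⁵ s⁻² ≈ 3.01 × 10⁻⁵ s⁻².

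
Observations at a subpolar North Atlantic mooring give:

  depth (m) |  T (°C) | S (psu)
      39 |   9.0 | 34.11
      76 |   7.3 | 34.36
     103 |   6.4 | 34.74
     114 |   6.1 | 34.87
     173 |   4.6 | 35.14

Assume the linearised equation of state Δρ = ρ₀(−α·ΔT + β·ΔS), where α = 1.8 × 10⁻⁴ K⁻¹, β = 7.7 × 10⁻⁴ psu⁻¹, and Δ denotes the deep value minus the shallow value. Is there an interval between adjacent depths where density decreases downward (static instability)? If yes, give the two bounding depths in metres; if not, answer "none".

Evaluate Δρ/ρ₀ = −αΔT + βΔS across each adjacent pair:
  39–76 m: −αΔT+βΔS = −(1.8 × 10⁻⁴)(-1.7)+(7.7 × 10⁻⁴)(+0.25) = 5.0 × 10⁻⁴ → stable
  76–103 m: −αΔT+βΔS = −(1.8 × 10⁻⁴)(-0.9)+(7.7 × 10⁻⁴)(+0.38) = 4.5 × 10⁻⁴ → stable
  103–114 m: −αΔT+βΔS = −(1.8 × 10⁻⁴)(-0.3)+(7.7 × 10⁻⁴)(+0.13) = 1.5 × 10⁻⁴ → stable
  114–173 m: −αΔT+βΔS = −(1.8 × 10⁻⁴)(-1.5)+(7.7 × 10⁻⁴)(+0.27) = 4.8 × 10⁻⁴ → stable
Every interval has Δρ > 0: the column is stably stratified throughout.

none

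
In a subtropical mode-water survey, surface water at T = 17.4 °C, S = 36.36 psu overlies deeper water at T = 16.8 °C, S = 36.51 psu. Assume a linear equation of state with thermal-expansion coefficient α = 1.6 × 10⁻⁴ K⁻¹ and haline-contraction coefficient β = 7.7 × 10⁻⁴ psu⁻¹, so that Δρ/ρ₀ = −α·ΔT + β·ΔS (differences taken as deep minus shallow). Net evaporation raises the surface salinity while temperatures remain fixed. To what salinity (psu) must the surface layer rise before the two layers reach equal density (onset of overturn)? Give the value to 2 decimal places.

36.63 psu

Neutral buoyancy requires −α(T_deep − T_surf) + β(S_deep − S_surf′) = 0.
S_surf′ = S_deep − (α/β)·ΔT = 36.51 − (1.6 × 10⁻⁴/7.7 × 10⁻⁴)·(-0.6) = 36.6347 psu.
Increase required: 36.6347 − 36.36 = 0.2747 psu.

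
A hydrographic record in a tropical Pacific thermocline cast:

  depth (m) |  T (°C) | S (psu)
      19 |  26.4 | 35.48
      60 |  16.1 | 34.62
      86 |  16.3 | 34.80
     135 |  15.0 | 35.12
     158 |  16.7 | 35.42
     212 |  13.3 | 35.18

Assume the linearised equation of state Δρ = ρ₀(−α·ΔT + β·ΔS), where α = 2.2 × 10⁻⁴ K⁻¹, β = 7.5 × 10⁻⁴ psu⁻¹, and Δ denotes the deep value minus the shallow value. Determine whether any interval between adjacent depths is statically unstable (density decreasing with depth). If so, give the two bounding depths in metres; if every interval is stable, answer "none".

Evaluate Δρ/ρ₀ = −αΔT + βΔS across each adjacent pair:
  19–60 m: −αΔT+βΔS = −(2.2 × 10⁻⁴)(-10.3)+(7.5 × 10⁻⁴)(-0.86) = 1.6 × 10⁻³ → stable
  60–86 m: −αΔT+βΔS = −(2.2 × 10⁻⁴)(+0.2)+(7.5 × 10⁻⁴)(+0.18) = 9.1 × 10⁻⁵ → stable
  86–135 m: −αΔT+βΔS = −(2.2 × 10⁻⁴)(-1.3)+(7.5 × 10⁻⁴)(+0.32) = 5.3 × 10⁻⁴ → stable
  135–158 m: −αΔT+βΔS = −(2.2 × 10⁻⁴)(+1.7)+(7.5 × 10⁻⁴)(+0.30) = -1.5 × 10⁻⁴ → UNSTABLE
  158–212 m: −αΔT+βΔS = −(2.2 × 10⁻⁴)(-3.4)+(7.5 × 10⁻⁴)(-0.24) = 5.7 × 10⁻⁴ → stable
The 135–158 m interval has Δρ < 0: lighter water underlies denser water.

135–158 m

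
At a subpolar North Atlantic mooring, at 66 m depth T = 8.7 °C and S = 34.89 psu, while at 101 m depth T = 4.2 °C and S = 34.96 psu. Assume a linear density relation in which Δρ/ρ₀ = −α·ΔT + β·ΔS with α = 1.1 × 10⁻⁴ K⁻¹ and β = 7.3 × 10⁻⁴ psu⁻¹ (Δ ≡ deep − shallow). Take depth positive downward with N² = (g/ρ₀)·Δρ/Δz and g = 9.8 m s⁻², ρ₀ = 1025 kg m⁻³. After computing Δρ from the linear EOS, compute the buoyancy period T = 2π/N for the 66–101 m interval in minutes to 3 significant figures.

ΔT = -4.5 K, ΔS = +0.07 psu (deep − shallow).
Δρ/ρ₀ = −αΔT + βΔS = 4.95 × 10⁻⁴ + 5.11 × 10⁻⁵ = 5.461 × 10⁻⁴, so Δρ ≈ 0.5598 kg m⁻³.
N² = (g/ρ₀)·Δρ/Δz = g·(Δρ/ρ₀)/Δz = 9.8 × 5.461 × 10⁻⁴ / 35 = 1.5291 × 10⁻⁴ s⁻².
N = √(1.5291 × 10⁻⁴) = 0.012366 rad s⁻¹ → T = 2π/N = 508.10 s = 8.4683 min ≈ 8.47 min.

8.47 min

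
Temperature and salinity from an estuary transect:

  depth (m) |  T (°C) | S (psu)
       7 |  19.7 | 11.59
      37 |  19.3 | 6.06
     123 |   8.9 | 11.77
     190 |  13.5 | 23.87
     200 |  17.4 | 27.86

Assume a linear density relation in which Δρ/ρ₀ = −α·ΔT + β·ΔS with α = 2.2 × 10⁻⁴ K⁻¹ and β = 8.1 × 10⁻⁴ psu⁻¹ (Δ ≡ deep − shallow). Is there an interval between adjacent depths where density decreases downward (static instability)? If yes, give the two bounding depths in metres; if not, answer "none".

7–37 m

Evaluate Δρ/ρ₀ = −αΔT + βΔS across each adjacent pair:
  7–37 m: −αΔT+βΔS = −(2.2 × 10⁻⁴)(-0.4)+(8.1 × 10⁻⁴)(-5.53) = -4.4 × 10⁻³ → UNSTABLE
  37–123 m: −αΔT+βΔS = −(2.2 × 10⁻⁴)(-10.4)+(8.1 × 10⁻⁴)(+5.71) = 6.9 × 10⁻³ → stable
  123–190 m: −αΔT+βΔS = −(2.2 × 10⁻⁴)(+4.6)+(8.1 × 10⁻⁴)(+12.10) = 8.8 × 10⁻³ → stable
  190–200 m: −αΔT+βΔS = −(2.2 × 10⁻⁴)(+3.9)+(8.1 × 10⁻⁴)(+3.99) = 2.4 × 10⁻³ → stable
The 7–37 m interval has Δρ < 0: lighter water underlies denser water.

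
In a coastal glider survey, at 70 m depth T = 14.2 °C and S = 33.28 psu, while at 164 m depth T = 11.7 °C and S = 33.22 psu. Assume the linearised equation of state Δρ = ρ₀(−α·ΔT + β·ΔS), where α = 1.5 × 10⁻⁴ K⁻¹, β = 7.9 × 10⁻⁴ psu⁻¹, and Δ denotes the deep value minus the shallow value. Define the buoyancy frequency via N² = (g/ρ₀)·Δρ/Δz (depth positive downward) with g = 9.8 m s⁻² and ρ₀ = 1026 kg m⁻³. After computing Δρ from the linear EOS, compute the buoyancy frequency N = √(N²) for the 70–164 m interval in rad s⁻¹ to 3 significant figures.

ΔT = -2.5 K, ΔS = -0.06 psu (deep − shallow).
Δρ/ρ₀ = −αΔT + βΔS = 3.75 × 10⁻⁴ − 4.74 × 10⁻⁵ = 3.276 × 10⁻⁴, so Δρ ≈ 0.3361 kg m⁻³.
N² = (g/ρ₀)·Δρ/Δz = g·(Δρ/ρ₀)/Δz = 9.8 × 3.276 × 10⁻⁴ / 94 = 3.4154 × 10⁻⁵ s⁻².
N = √(3.4154 × 10⁻⁵) = 5.8441 × 10⁻³ rad s⁻¹ ≈ 5.84 × 10⁻³ rad s⁻¹.

5.84 × 10⁻³ rad s⁻¹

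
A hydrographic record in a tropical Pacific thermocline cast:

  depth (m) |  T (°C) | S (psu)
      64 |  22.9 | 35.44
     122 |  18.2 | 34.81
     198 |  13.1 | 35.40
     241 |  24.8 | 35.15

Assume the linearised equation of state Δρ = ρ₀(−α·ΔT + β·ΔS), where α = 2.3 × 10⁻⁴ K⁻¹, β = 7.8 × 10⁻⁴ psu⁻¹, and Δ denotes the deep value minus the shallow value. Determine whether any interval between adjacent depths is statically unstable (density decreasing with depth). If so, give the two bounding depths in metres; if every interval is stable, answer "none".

Evaluate Δρ/ρ₀ = −αΔT + βΔS across each adjacent pair:
  64–122 m: −αΔT+βΔS = −(2.3 × 10⁻⁴)(-4.7)+(7.8 × 10⁻⁴)(-0.63) = 5.9 × 10⁻⁴ → stable
  122–198 m: −αΔT+βΔS = −(2.3 × 10⁻⁴)(-5.1)+(7.8 × 10⁻⁴)(+0.59) = 1.6 × 10⁻³ → stable
  198–241 m: −αΔT+βΔS = −(2.3 × 10⁻⁴)(+11.7)+(7.8 × 10⁻⁴)(-0.25) = -2.9 × 10⁻³ → UNSTABLE
The 198–241 m interval has Δρ < 0: lighter water underlies denser water.

198–241 m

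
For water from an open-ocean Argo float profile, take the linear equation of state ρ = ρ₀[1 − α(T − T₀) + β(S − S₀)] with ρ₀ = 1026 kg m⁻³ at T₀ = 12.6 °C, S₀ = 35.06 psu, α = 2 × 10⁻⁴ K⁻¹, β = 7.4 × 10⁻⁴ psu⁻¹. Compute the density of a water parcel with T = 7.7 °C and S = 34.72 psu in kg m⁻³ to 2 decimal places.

T − T₀ = -4.9 K, S − S₀ = -0.34 psu.
Bracket = 1 − α·(-4.9) + β·(-0.34) = 1 + (7.284 × 10⁻⁴) = 1.0007284.
ρ = 1026 × 1.0007284 = 1026.75 kg m⁻³.

1026.75 kg m⁻³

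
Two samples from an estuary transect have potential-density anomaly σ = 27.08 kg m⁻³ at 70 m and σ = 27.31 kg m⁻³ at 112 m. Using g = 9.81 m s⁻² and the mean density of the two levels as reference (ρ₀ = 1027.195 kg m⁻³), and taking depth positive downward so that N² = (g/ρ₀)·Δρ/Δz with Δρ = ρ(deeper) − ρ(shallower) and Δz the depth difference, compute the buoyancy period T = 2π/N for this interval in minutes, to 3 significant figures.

Δρ = 1027.31 − 1027.08 = 0.23 kg m⁻³ over Δz = 112 − 70 = 42 m.
N² = (9.81/1027.195) × (0.23/42) = 5.2299 × 10⁻⁵ s⁻².
N = √(5.2299 × 10⁻⁵) = 7.2318 × 10⁻³ rad s⁻¹, so T = 2π/N = 868.83 s = 14.481 min ≈ 14.5 min.
A positive N² confirms static stability across the interval.

14.5 min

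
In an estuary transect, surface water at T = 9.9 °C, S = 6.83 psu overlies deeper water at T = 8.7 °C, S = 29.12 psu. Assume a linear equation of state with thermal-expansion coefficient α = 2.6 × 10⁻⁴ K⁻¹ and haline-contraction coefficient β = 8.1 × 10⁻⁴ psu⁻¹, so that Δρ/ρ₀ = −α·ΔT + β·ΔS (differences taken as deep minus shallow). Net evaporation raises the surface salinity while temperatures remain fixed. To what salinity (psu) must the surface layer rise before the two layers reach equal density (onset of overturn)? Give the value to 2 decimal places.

29.51 psu

Neutral buoyancy requires −α(T_deep − T_surf) + β(S_deep − S_surf′) = 0.
S_surf′ = S_deep − (α/β)·ΔT = 29.12 − (2.6 × 10⁻⁴/8.1 × 10⁻⁴)·(-1.2) = 29.5052 psu.
Increase required: 29.5052 − 6.83 = 22.6752 psu.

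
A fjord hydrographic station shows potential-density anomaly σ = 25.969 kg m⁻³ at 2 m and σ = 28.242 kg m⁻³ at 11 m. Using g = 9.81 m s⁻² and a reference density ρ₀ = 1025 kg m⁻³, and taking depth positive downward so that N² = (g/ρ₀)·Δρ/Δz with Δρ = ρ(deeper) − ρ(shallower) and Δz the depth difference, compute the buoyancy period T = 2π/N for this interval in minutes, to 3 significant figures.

Δρ = 1028.242 − 1025.969 = 2.273 kg m⁻³ over Δz = 11 − 2 = 9 m.
N² = (9.81/1025) × (2.273/9) = 2.4171 × 10⁻³ s⁻².
N = √(2.4171 × 10⁻³) = 0.049164 rad s⁻¹, so T = 2π/N = 127.80 s = 2.1300 min ≈ 2.13 min.
N² > 0, so the interval is statically stable.

2.13 min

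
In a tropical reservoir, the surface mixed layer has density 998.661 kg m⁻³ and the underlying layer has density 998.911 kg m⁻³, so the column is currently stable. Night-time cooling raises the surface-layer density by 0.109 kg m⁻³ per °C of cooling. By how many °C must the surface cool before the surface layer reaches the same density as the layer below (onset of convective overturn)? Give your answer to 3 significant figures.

Density deficit of the surface layer: 998.911 − 998.661 = 0.25 kg m⁻³.
Required change = 0.25 / 0.109 = 2.29 °C.

2.29 °C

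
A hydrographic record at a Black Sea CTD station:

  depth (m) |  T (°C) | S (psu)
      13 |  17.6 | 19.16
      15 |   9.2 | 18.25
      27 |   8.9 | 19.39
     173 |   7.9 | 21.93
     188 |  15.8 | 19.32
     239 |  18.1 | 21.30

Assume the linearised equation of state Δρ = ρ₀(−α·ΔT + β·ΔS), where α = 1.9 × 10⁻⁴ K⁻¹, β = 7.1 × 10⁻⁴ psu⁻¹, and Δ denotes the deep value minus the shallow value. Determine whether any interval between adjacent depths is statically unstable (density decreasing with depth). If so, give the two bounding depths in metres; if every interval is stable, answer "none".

173–188 m

Evaluate Δρ/ρ₀ = −αΔT + βΔS across each adjacent pair:
  13–15 m: −αΔT+βΔS = −(1.9 × 10⁻⁴)(-8.4)+(7.1 × 10⁻⁴)(-0.91) = 9.5 × 10⁻⁴ → stable
  15–27 m: −αΔT+βΔS = −(1.9 × 10⁻⁴)(-0.3)+(7.1 × 10⁻⁴)(+1.14) = 8.7 × 10⁻⁴ → stable
  27–173 m: −αΔT+βΔS = −(1.9 × 10⁻⁴)(-1.0)+(7.1 × 10⁻⁴)(+2.54) = 2.0 × 10⁻³ → stable
  173–188 m: −αΔT+βΔS = −(1.9 × 10⁻⁴)(+7.9)+(7.1 × 10⁻⁴)(-2.61) = -3.4 × 10⁻³ → UNSTABLE
  188–239 m: −αΔT+βΔS = −(1.9 × 10⁻⁴)(+2.3)+(7.1 × 10⁻⁴)(+1.98) = 9.7 × 10⁻⁴ → stable
The 173–188 m interval has Δρ < 0: lighter water underlies denser water.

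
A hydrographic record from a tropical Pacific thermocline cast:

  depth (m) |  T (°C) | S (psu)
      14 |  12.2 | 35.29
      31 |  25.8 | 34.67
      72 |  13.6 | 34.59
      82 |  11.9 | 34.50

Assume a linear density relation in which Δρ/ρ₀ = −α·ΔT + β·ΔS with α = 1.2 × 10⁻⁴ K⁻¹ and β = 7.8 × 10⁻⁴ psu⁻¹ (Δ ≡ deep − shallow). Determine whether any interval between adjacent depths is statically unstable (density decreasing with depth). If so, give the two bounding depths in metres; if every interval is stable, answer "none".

Evaluate Δρ/ρ₀ = −αΔT + βΔS across each adjacent pair:
  14–31 m: −αΔT+βΔS = −(1.2 × 10⁻⁴)(+13.6)+(7.8 × 10⁻⁴)(-0.62) = -2.1 × 10⁻³ → UNSTABLE
  31–72 m: −αΔT+βΔS = −(1.2 × 10⁻⁴)(-12.2)+(7.8 × 10⁻⁴)(-0.08) = 1.4 × 10⁻³ → stable
  72–82 m: −αΔT+βΔS = −(1.2 × 10⁻⁴)(-1.7)+(7.8 × 10⁻⁴)(-0.09) = 1.3 × 10⁻⁴ → stable
The 14–31 m interval has Δρ < 0: lighter water underlies denser water.

14–31 m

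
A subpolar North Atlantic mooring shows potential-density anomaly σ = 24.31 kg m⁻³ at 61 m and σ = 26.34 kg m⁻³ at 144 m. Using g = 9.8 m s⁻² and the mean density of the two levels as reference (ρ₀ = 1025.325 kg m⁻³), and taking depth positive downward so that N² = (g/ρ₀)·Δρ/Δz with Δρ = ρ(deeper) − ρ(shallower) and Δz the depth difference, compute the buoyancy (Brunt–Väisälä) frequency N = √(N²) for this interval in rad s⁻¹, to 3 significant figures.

0.0153 rad s⁻¹

Δρ = 1026.34 − 1024.31 = 2.03 kg m⁻³ over Δz = 144 − 61 = 83 m.
N² = (9.8/1025.325) × (2.03/83) = 2.3377 × 10⁻⁴ s⁻².
N = √(2.3377 × 10⁻⁴) = 0.015290 rad s⁻¹ ≈ 0.0153 rad s⁻¹.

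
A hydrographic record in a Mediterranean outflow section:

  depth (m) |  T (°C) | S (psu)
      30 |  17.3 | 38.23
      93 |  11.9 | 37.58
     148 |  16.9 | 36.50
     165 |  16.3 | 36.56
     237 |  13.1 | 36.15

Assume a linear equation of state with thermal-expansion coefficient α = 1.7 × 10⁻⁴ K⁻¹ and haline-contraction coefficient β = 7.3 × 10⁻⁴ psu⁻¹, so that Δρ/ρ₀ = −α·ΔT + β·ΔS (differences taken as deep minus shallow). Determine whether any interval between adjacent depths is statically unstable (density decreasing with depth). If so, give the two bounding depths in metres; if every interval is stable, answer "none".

Evaluate Δρ/ρ₀ = −αΔT + βΔS across each adjacent pair:
  30–93 m: −αΔT+βΔS = −(1.7 × 10⁻⁴)(-5.4)+(7.3 × 10⁻⁴)(-0.65) = 4.4 × 10⁻⁴ → stable
  93–148 m: −αΔT+βΔS = −(1.7 × 10⁻⁴)(+5.0)+(7.3 × 10⁻⁴)(-1.08) = -1.6 × 10⁻³ → UNSTABLE
  148–165 m: −αΔT+βΔS = −(1.7 × 10⁻⁴)(-0.6)+(7.3 × 10⁻⁴)(+0.06) = 1.5 × 10⁻⁴ → stable
  165–237 m: −αΔT+βΔS = −(1.7 × 10⁻⁴)(-3.2)+(7.3 × 10⁻⁴)(-0.41) = 2.4 × 10⁻⁴ → stable
The 93–148 m interval has Δρ < 0: lighter water underlies denser water.

93–148 m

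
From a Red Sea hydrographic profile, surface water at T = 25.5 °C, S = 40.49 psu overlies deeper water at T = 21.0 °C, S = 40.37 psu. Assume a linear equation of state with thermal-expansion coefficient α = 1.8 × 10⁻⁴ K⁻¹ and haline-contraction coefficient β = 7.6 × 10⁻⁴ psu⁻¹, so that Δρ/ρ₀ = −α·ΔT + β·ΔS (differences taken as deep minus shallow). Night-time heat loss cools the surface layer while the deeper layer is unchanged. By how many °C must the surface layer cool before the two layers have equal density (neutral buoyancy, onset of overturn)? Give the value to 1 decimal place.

4.0 °C

Neutral buoyancy requires Δρ = 0, i.e. −α(T_deep − T_surf′) + β(S_deep − S_surf) = 0.
T_surf′ = T_deep − (β/α)·ΔS = 21.0 − (7.6 × 10⁻⁴/1.8 × 10⁻⁴)·(-0.12) = 21.507 °C.
Cooling required: 25.5 − (21.507) = 3.993 °C.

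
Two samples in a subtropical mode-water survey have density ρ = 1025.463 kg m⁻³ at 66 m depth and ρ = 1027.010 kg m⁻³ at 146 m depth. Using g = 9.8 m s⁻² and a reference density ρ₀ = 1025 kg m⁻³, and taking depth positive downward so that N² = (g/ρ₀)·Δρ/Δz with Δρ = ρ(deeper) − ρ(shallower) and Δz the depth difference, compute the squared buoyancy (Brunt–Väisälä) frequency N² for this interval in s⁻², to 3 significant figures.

Δρ = 1027.010 − 1025.463 = 1.547 kg m⁻³ over Δz = 146 − 66 = 80 m.
N² = (9.8/1025) × (1.547/80) = 1.8489 × 10⁻⁴ s⁻² ≈ 1.85 × 10⁻⁴ s⁻².

1.85 × 10⁻⁴ s⁻²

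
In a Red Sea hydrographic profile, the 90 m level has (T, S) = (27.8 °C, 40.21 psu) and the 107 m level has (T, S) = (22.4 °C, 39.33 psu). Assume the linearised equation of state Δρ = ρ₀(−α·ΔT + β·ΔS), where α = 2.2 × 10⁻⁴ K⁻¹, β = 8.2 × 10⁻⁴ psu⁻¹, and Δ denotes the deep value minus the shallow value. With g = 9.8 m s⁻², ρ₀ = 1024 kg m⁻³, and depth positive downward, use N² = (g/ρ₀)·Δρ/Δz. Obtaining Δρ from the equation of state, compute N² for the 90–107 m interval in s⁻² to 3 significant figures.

2.69 × 10⁻⁴ s⁻²

ΔT = -5.4 K, ΔS = -0.88 psu (deep − shallow).
Δρ/ρ₀ = −αΔT + βΔS = 1.188 × 10⁻³ − 7.216 × 10⁻⁴ = 4.664 × 10⁻⁴, so Δρ ≈ 0.4776 kg m⁻³.
N² = (g/ρ₀)·Δρ/Δz = g·(Δρ/ρ₀)/Δz = 9.8 × 4.664 × 10⁻⁴ / 17 = 2.6887 × 10⁻⁴ s⁻² ≈ 2.69 × 10⁻⁴ s⁻².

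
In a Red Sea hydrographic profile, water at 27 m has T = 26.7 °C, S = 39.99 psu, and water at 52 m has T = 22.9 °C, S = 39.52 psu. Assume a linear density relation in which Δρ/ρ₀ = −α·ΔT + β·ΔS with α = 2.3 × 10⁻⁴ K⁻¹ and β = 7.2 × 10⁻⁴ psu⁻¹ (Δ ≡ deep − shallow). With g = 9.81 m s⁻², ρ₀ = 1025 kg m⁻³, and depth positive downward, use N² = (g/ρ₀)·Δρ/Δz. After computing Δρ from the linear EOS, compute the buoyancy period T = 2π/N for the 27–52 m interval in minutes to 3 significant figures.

7.22 min

ΔT = -3.8 K, ΔS = -0.47 psu (deep − shallow).
Δρ/ρ₀ = −αΔT + βΔS = 8.74 × 10⁻⁴ − 3.384 × 10⁻⁴ = 5.356 × 10⁻⁴, so Δρ ≈ 0.5490 kg m⁻³.
N² = (g/ρ₀)·Δρ/Δz = g·(Δρ/ρ₀)/Δz = 9.81 × 5.356 × 10⁻⁴ / 25 = 2.1017 × 10⁻⁴ s⁻².
N = √(2.1017 × 10⁻⁴) = 0.014497 rad s⁻¹ → T = 2π/N = 433.41 s = 7.2235 min ≈ 7.22 min.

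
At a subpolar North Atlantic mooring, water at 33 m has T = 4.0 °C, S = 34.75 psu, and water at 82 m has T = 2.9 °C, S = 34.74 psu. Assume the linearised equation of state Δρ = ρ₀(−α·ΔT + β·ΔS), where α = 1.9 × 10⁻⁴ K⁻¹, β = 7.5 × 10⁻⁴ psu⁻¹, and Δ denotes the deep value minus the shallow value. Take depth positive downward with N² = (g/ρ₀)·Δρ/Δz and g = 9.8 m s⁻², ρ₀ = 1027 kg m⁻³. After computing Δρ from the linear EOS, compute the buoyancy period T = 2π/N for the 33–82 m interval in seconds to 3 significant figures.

990 s

ΔT = -1.1 K, ΔS = -0.01 psu (deep − shallow).
Δρ/ρ₀ = −αΔT + βΔS = 2.09 × 10⁻⁴ − 7.50 × 10⁻⁶ = 2.015 × 10⁻⁴, so Δρ ≈ 0.2069 kg m⁻³.
N² = (g/ρ₀)·Δρ/Δz = g·(Δρ/ρ₀)/Δz = 9.8 × 2.015 × 10⁻⁴ / 49 = 4.0300 × 10⁻⁵ s⁻².
N = √(4.0300 × 10⁻⁵) = 6.3482 × 10⁻³ rad s⁻¹ → T = 2π/N = 989.76 s ≈ 990 s.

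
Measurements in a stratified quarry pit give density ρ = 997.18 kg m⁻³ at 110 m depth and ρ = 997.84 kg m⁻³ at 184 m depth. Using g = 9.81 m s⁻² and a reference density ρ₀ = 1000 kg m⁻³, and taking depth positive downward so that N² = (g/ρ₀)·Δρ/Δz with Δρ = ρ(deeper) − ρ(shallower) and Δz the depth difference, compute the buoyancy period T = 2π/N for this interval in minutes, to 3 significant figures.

11.2 min

Δρ = 997.84 − 997.18 = 0.66 kg m⁻³ over Δz = 184 − 110 = 74 m.
N² = (9.81/1000) × (0.66/74) = 8.7495 × 10⁻⁵ s⁻².
N = √(8.7495 × 10⁻⁵) = 9.3539 × 10⁻³ rad s⁻¹, so T = 2π/N = 671.72 s = 11.195 min ≈ 11.2 min.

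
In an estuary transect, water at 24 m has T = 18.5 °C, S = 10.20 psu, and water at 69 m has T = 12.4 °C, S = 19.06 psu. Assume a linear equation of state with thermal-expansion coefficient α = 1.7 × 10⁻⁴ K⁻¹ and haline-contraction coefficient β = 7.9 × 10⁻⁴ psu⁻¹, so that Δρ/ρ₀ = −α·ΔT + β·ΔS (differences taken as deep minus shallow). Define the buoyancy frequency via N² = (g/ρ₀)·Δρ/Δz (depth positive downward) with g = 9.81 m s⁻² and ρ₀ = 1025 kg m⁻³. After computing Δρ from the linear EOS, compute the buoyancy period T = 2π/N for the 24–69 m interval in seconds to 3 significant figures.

ΔT = -6.1 K, ΔS = +8.86 psu (deep − shallow).
Δρ/ρ₀ = −αΔT + βΔS = 1.037 × 10⁻³ + 6.9994 × 10⁻³ = 8.0364 × 10⁻³, so Δρ ≈ 8.237 kg m⁻³.
N² = (g/ρ₀)·Δρ/Δz = g·(Δρ/ρ₀)/Δz = 9.81 × 8.0364 × 10⁻³ / 45 = 1.7519 × 10⁻³ s⁻².
N = √(1.7519 × 10⁻³) = 0.041856 rad s⁻¹ → T = 2π/N = 150.11 s ≈ 150 s.

150 s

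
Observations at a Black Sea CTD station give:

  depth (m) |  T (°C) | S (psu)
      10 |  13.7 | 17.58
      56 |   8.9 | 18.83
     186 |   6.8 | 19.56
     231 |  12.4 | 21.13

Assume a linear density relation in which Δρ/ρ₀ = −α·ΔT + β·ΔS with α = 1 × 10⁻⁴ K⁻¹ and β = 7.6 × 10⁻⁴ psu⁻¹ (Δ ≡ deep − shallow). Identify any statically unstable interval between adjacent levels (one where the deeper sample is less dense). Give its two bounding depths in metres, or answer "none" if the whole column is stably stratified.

none

Evaluate Δρ/ρ₀ = −αΔT + βΔS across each adjacent pair:
  10–56 m: −αΔT+βΔS = −(1 × 10⁻⁴)(-4.8)+(7.6 × 10⁻⁴)(+1.25) = 1.4 × 10⁻³ → stable
  56–186 m: −αΔT+βΔS = −(1 × 10⁻⁴)(-2.1)+(7.6 × 10⁻⁴)(+0.73) = 7.6 × 10⁻⁴ → stable
  186–231 m: −αΔT+βΔS = −(1 × 10⁻⁴)(+5.6)+(7.6 × 10⁻⁴)(+1.57) = 6.3 × 10⁻⁴ → stable
Every interval has Δρ > 0: the column is stably stratified throughout.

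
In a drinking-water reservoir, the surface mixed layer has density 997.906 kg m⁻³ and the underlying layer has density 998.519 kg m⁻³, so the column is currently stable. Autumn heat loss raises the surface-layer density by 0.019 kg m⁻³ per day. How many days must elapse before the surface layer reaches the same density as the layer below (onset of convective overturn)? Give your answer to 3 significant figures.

Density deficit of the surface layer: 998.519 − 997.906 = 0.613 kg m⁻³.
Required change = 0.613 / 0.019 = 32.3 days.

32.3 days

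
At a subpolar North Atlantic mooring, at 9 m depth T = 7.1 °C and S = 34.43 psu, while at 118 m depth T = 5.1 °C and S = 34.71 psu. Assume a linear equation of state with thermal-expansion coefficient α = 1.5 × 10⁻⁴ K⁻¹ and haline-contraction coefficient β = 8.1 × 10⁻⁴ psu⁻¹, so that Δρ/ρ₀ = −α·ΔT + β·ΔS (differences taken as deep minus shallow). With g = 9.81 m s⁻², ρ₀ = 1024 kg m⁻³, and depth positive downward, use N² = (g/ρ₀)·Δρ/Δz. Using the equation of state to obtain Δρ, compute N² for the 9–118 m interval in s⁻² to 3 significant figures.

4.74 × 10⁻⁵ s⁻²

ΔT = -2.0 K, ΔS = +0.28 psu (deep − shallow).
Δρ/ρ₀ = −αΔT + βΔS = 3.00 × 10⁻⁴ + 2.268 × 10⁻⁴ = 5.268 × 10⁻⁴, so Δρ ≈ 0.5394 kg m⁻³.
N² = (g/ρ₀)·Δρ/Δz = g·(Δρ/ρ₀)/Δz = 9.81 × 5.268 × 10⁻⁴ / 109 = 4.7412 × 10⁻⁵ s⁻² ≈ 4.74 × 10⁻⁵ s⁻².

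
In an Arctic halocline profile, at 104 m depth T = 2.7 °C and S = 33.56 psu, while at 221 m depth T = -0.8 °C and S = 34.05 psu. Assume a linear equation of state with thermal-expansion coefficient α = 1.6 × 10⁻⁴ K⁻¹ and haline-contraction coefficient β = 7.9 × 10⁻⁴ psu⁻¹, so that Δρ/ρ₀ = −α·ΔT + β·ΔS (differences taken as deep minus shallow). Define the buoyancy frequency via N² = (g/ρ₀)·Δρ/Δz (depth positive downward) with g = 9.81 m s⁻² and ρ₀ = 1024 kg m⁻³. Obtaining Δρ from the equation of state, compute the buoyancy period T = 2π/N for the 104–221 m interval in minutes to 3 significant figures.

ΔT = -3.5 K, ΔS = +0.49 psu (deep − shallow).
Δρ/ρ₀ = −αΔT + βΔS = 5.60 × 10⁻⁴ + 3.871 × 10⁻⁴ = 9.471 × 10⁻⁴, so Δρ ≈ 0.9698 kg m⁻³.
N² = (g/ρ₀)·Δρ/Δz = g·(Δρ/ρ₀)/Δz = 9.81 × 9.471 × 10⁻⁴ / 117 = 7.9411 × 10⁻⁵ s⁻².
N = √(7.9411 × 10⁻⁵) = 8.9113 × 10⁻³ rad s⁻¹ → T = 2π/N = 705.08 s = 11.751 min ≈ 11.8 min.

11.8 min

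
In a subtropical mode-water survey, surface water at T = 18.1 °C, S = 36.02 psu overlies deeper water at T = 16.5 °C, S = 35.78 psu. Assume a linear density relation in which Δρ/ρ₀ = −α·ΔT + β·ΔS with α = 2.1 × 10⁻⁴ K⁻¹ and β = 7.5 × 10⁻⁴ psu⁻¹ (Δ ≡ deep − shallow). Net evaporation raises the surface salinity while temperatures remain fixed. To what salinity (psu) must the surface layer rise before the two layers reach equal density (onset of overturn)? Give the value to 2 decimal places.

36.23 psu

Neutral buoyancy requires −α(T_deep − T_surf) + β(S_deep − S_surf′) = 0.
S_surf′ = S_deep − (α/β)·ΔT = 35.78 − (2.1 × 10⁻⁴/7.5 × 10⁻⁴)·(-1.6) = 36.2280 psu.
Increase required: 36.2280 − 36.02 = 0.2080 psu.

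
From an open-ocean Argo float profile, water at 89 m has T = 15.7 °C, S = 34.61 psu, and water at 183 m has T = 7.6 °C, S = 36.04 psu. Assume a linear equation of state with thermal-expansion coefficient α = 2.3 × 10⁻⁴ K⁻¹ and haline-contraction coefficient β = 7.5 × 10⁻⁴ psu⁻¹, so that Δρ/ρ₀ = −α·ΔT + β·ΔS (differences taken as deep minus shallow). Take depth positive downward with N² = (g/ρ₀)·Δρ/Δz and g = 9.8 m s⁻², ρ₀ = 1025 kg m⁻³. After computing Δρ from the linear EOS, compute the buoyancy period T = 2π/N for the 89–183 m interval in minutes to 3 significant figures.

5.99 min

ΔT = -8.1 K, ΔS = +1.43 psu (deep − shallow).
Δρ/ρ₀ = −αΔT + βΔS = 1.863 × 10⁻³ + 1.0725 × 10⁻³ = 2.9355 × 10⁻³, so Δρ ≈ 3.009 kg m⁻³.
N² = (g/ρ₀)·Δρ/Δz = g·(Δρ/ρ₀)/Δz = 9.8 × 2.9355 × 10⁻³ / 94 = 3.0604 × 10⁻⁴ s⁻².
N = √(3.0604 × 10⁻⁴) = 0.017494 rad s⁻¹ → T = 2π/N = 359.16 s = 5.9860 min ≈ 5.99 min.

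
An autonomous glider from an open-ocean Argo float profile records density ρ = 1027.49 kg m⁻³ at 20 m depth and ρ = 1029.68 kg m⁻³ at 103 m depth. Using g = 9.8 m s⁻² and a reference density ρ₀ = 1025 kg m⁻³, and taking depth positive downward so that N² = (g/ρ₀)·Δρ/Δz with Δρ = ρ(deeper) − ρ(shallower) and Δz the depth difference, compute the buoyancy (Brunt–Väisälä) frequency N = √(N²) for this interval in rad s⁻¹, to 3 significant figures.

Δρ = 1029.68 − 1027.49 = 2.19 kg m⁻³ over Δz = 103 − 20 = 83 m.
N² = (9.8/1025) × (2.19/83) = 2.5227 × 10⁻⁴ s⁻².
N = √(2.5227 × 10⁻⁴) = 0.015883 rad s⁻¹ ≈ 0.0159 rad s⁻¹.

0.0159 rad s⁻¹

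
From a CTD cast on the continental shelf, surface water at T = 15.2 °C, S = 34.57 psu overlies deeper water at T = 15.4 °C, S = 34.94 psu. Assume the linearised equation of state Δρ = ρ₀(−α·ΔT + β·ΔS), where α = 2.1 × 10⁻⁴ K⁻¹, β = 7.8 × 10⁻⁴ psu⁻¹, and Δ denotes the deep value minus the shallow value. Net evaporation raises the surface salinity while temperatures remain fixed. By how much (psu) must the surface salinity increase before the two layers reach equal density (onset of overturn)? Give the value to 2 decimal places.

Neutral buoyancy requires −α(T_deep − T_surf) + β(S_deep − S_surf′) = 0.
S_surf′ = S_deep − (α/β)·ΔT = 34.94 − (2.1 × 10⁻⁴/7.8 × 10⁻⁴)·(+0.2) = 34.8862 psu.
Increase required: 34.8862 − 34.57 = 0.3162 psu.

0.32 psu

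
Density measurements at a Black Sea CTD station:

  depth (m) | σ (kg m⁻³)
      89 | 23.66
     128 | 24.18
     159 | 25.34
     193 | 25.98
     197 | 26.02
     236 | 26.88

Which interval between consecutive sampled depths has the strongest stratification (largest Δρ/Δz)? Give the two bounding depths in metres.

128–159 m

Compute the density gradient over each adjacent pair:
  89–128 m: Δρ/Δz = 0.52/39 = 0.013 kg m⁻⁴
  128–159 m: Δρ/Δz = 1.16/31 = 0.037 kg m⁻⁴
  159–193 m: Δρ/Δz = 0.64/34 = 0.019 kg m⁻⁴
  193–197 m: Δρ/Δz = 0.04/4 = 0.010 kg m⁻⁴
  197–236 m: Δρ/Δz = 0.86/39 = 0.022 kg m⁻⁴
The largest gradient is in the 128–159 m interval — the pycnocline.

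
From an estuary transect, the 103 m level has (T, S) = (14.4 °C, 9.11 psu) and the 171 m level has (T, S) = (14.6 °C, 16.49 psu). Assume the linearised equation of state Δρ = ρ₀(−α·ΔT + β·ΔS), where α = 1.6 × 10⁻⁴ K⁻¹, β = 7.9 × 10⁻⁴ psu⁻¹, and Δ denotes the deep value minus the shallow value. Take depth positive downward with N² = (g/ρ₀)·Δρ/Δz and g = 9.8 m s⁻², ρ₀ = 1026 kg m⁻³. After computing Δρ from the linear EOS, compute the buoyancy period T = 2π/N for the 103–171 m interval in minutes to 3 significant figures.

ΔT = +0.2 K, ΔS = +7.38 psu (deep − shallow).
Δρ/ρ₀ = −αΔT + βΔS = -3.20 × 10⁻⁵ + 5.8302 × 10⁻³ = 5.7982 × 10⁻³, so Δρ ≈ 5.949 kg m⁻³.
N² = (g/ρ₀)·Δρ/Δz = g·(Δρ/ρ₀)/Δz = 9.8 × 5.7982 × 10⁻³ / 68 = 8.3562 × 10⁻⁴ s⁻².
N = √(8.3562 × 10⁻⁴) = 0.028907 rad s⁻¹ → T = 2π/N = 217.36 s = 3.6227 min ≈ 3.62 min.

3.62 min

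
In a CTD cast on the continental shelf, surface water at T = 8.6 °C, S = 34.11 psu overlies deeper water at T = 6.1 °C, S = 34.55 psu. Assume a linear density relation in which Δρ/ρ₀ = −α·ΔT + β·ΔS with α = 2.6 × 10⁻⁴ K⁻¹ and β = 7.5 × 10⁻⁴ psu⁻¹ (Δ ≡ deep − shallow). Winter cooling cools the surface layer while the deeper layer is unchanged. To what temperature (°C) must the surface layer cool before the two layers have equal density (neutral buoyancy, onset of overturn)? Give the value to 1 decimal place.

Neutral buoyancy requires Δρ = 0, i.e. −α(T_deep − T_surf′) + β(S_deep − S_surf) = 0.
T_surf′ = T_deep − (β/α)·ΔS = 6.1 − (7.5 × 10⁻⁴/2.6 × 10⁻⁴)·(+0.44) = 4.831 °C.
Cooling required: 8.6 − (4.831) = 3.769 °C.

4.8 °C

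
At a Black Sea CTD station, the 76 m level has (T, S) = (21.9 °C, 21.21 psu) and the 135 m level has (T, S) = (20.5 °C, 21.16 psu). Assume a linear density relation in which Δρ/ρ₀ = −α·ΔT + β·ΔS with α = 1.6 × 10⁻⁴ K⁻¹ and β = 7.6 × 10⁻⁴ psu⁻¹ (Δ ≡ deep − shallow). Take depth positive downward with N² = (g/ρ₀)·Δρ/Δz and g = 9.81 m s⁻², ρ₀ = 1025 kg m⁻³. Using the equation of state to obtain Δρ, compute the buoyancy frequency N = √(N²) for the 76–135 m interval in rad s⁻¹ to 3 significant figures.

5.56 × 10⁻³ rad s⁻¹

ΔT = -1.4 K, ΔS = -0.05 psu (deep − shallow).
Δρ/ρ₀ = −αΔT + βΔS = 2.24 × 10⁻⁴ − 3.80 × 10⁻⁵ = 1.86 × 10⁻⁴, so Δρ ≈ 0.1906 kg m⁻³.
N² = (g/ρ₀)·Δρ/Δz = g·(Δρ/ρ₀)/Δz = 9.81 × 1.86 × 10⁻⁴ / 59 = 3.0926 × 10⁻⁵ s⁻².
N = √(3.0926 × 10⁻⁵) = 5.5611 × 10⁻³ rad s⁻¹ ≈ 5.56 × 10⁻³ rad s⁻¹.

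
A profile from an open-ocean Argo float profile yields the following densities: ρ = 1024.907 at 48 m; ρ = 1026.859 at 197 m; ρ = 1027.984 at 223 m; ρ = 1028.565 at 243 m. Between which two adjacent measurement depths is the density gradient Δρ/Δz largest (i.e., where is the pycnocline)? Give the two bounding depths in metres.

Compute the density gradient over each adjacent pair:
  48–197 m: Δρ/Δz = 1.952/149 = 0.013 kg m⁻⁴
  197–223 m: Δρ/Δz = 1.125/26 = 0.043 kg m⁻⁴
  223–243 m: Δρ/Δz = 0.581/20 = 0.029 kg m⁻⁴
The largest gradient is in the 197–223 m interval — the pycnocline.

197–223 m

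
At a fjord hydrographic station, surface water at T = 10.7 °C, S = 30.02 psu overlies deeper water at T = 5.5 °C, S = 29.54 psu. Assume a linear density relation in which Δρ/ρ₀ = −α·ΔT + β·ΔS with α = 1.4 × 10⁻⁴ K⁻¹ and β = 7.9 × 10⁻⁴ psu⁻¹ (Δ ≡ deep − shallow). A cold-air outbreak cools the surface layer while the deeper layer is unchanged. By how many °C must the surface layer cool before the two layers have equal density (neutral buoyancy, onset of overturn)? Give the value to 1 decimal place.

Neutral buoyancy requires Δρ = 0, i.e. −α(T_deep − T_surf′) + β(S_deep − S_surf) = 0.
T_surf′ = T_deep − (β/α)·ΔS = 5.5 − (7.9 × 10⁻⁴/1.4 × 10⁻⁴)·(-0.48) = 8.209 °C.
Cooling required: 10.7 − (8.209) = 2.491 °C.

2.5 °C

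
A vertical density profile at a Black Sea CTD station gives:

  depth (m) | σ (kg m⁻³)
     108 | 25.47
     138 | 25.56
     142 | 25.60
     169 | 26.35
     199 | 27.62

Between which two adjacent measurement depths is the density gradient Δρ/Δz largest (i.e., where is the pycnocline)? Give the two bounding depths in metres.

169–199 m

Compute the density gradient over each adjacent pair:
  108–138 m: Δρ/Δz = 0.09/30 = 3.0 × 10⁻³ kg m⁻⁴
  138–142 m: Δρ/Δz = 0.04/4 = 0.010 kg m⁻⁴
  142–169 m: Δρ/Δz = 0.75/27 = 0.028 kg m⁻⁴
  169–199 m: Δρ/Δz = 1.27/30 = 0.042 kg m⁻⁴
The largest gradient is in the 169–199 m interval — the pycnocline.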